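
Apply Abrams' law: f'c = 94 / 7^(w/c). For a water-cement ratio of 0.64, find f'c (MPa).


f'c = 94 / 7^0.64
= 94 / 3.474
= 27.06 MPa

27.06


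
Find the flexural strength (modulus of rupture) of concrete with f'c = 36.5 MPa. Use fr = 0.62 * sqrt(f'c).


fr = 0.62 * sqrt(36.5)
= 3.746 MPa

3.746


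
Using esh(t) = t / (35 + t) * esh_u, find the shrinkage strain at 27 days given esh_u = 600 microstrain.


esh(27) = 27 / (35 + 27) * 600
= 27 / 62 * 600
= 261.3 microstrain

261.3


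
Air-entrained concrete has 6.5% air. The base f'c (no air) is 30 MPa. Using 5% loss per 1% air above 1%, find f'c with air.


Strength loss = (6.5 - 1) * 5 = 27.5%
f'c = 30 * (1 - 27.5/100)
= 21.75 MPa

21.75


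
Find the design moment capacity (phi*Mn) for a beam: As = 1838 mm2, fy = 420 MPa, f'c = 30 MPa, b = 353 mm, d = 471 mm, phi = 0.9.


a = As * fy / (0.85 * f'c * b)
= 1838 * 420 / (0.85 * 30 * 353)
= 85.759 mm
Mn = As * fy * (d - a/2) / 10^6
= 330.4919 kN-m
phi*Mn = 0.9 * 330.4919 = 297.44 kN-m

297.44


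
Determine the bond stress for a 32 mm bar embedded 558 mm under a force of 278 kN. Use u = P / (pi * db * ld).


u = P / (pi * db * ld)
= 278 * 1000 / (pi * 32 * 558)
= 4.956 MPa

4.956


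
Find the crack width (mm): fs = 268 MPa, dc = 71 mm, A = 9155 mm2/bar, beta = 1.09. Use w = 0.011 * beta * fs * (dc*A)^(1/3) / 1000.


w = 0.011 * beta * fs * (dc * A)^(1/3) / 1000
= 0.011 * 1.09 * 268 * (71 * 9155)^(1/3) / 1000
= 0.278 mm

0.278


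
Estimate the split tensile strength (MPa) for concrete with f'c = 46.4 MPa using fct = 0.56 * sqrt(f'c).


fct = 0.56 * sqrt(46.4)
= 0.56 * 6.812
= 3.815 MPa

3.815


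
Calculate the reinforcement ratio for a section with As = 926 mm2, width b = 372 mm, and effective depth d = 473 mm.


rho = As / (b * d)
= 926 / (372 * 473)
= 0.0053

0.0053


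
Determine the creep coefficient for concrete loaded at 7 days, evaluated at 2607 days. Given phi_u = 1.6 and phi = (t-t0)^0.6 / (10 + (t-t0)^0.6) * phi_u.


dt = 2607 - 7 = 2600
phi = 2600^0.6 / (10 + 2600^0.6) * 1.6
= 1.469

1.469


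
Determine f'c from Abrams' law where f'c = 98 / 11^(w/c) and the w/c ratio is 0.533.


f'c = 98 / 11^0.533
= 98 / 3.59
= 27.3 MPa

27.3


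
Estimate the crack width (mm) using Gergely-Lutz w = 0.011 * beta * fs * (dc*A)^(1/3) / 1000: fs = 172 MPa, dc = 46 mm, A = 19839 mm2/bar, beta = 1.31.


w = 0.011 * beta * fs * (dc * A)^(1/3) / 1000
= 0.011 * 1.31 * 172 * (46 * 19839)^(1/3) / 1000
= 0.24 mm

0.24


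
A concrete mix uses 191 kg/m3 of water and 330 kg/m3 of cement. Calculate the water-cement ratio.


w/c = water / cement
w/c = 191 / 330 = 0.579

0.579


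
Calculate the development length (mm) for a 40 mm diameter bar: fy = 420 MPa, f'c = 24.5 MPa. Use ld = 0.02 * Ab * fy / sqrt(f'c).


Ab = pi * 40^2 / 4 = 1256.637 mm2
ld = 0.02 * 1256.637 * 420 / sqrt(24.5)
= 2132.6 mm

2132.6


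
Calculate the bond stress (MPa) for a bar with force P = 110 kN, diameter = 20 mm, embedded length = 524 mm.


u = P / (pi * db * ld)
= 110 * 1000 / (pi * 20 * 524)
= 3.341 MPa

3.341


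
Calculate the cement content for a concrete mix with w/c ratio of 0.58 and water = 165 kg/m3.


Cement = water / (w/c)
= 165 / 0.58
= 284.5 kg/m3

284.5


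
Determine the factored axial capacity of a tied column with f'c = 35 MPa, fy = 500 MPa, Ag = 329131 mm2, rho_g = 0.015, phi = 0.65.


Ast = rho * Ag = 0.015 * 329131 = 4936.965 mm2
phi*Pn = 0.65 * 0.80 * (0.85 * 35 * (329131 - 4936.965) + 500 * 4936.965) / 1000
= 6298.89 kN

6298.89


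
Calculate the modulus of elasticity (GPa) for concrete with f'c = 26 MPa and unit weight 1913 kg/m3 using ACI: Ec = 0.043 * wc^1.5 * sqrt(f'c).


Ec = 0.043 * 1913^1.5 * sqrt(26) / 1000
= 18.35 GPa

18.35


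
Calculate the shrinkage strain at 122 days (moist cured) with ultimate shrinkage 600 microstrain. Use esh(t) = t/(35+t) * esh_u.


esh(122) = 122 / (35 + 122) * 600
= 122 / 157 * 600
= 466.2 microstrain

466.2


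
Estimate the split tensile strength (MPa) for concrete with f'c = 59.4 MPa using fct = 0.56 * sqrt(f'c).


fct = 0.56 * sqrt(59.4)
= 0.56 * 7.707
= 4.316 MPa

4.316


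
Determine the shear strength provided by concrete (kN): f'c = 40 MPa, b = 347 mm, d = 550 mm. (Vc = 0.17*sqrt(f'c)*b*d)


Vc = 0.17 * sqrt(40) * 347 * 550 / 1000
= 205.2 kN

205.2


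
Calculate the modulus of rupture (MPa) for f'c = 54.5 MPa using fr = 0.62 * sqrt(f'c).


fr = 0.62 * sqrt(54.5)
= 4.577 MPa

4.577


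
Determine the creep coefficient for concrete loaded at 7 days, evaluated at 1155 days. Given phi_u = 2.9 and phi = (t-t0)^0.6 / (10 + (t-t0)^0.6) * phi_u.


dt = 1155 - 7 = 1148
phi = 1148^0.6 / (10 + 1148^0.6) * 2.9
= 2.531

2.531


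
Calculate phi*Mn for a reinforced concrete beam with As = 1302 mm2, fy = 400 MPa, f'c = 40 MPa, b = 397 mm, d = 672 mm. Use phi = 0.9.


a = As * fy / (0.85 * f'c * b)
= 1302 * 400 / (0.85 * 40 * 397)
= 38.5835 mm
Mn = As * fy * (d - a/2) / 10^6
= 339.9305 kN-m
phi*Mn = 0.9 * 339.9305 = 305.94 kN-m

305.94


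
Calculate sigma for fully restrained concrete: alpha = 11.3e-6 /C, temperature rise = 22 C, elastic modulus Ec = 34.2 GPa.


sigma = alpha * dT * Ec
= 11.3e-6 * 22 * 34.2 * 1000
= 8.502 MPa

8.502


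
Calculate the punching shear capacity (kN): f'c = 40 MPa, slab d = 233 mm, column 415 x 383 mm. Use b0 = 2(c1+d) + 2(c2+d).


b0 = 2*(415 + 233) + 2*(383 + 233) = 2528 mm
Vc = 0.33 * sqrt(40) * 2528 * 233 / 1000
= 1229.35 kN

1229.35


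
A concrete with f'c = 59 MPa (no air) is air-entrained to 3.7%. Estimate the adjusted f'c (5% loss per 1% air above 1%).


Strength loss = (3.7 - 1) * 5 = 13.5%
f'c = 59 * (1 - 13.5/100)
= 51.03 MPa

51.03


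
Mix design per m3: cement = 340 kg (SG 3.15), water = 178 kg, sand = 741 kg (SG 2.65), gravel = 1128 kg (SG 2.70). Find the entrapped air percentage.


Vol cement = 340 / (3.15 * 1000) = 0.107937 m3
Vol water = 178 / 1000 = 0.178 m3
Vol sand = 741 / (2.65 * 1000) = 0.279623 m3
Vol gravel = 1128 / (2.70 * 1000) = 0.417778 m3
Total solid + water volume = 0.983337 m3
Air = (1 - 0.983337) * 100 = 1.67%

1.67


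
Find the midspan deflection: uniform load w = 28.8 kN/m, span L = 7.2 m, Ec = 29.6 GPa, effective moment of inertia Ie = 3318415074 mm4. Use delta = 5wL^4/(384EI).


Convert: L = 7.2 m = 7200 mm, Ec = 29.6 GPa = 29600 MPa
delta = 5 * 28.8 * 7200^4 / (384 * 29600 * 3318415074)
= 10.26 mm

10.26


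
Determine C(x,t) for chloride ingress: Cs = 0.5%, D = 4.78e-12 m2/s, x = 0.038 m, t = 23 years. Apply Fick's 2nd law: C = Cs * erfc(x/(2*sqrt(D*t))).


t_seconds = 23 * 365.25 * 24 * 3600 = 725824800.0 s
arg = 0.038 / (2 * sqrt(4.78e-12 * 725824800.0))
= 0.3226
erfc(0.3226) = 0.6483
C = 0.5 * 0.6483 = 0.3241%

0.3241


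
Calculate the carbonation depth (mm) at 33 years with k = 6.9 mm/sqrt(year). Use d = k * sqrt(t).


depth = k * sqrt(t)
= 6.9 * sqrt(33)
= 39.64 mm

39.64


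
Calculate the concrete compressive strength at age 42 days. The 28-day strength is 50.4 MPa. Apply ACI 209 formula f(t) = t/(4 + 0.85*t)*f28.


f(42) = 42 / (4 + 0.85 * 42) * 50.4
= 42 / 39.7 * 50.4
= 53.32 MPa

53.32


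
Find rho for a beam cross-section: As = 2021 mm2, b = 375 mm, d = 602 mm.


rho = As / (b * d)
= 2021 / (375 * 602)
= 0.009

0.009


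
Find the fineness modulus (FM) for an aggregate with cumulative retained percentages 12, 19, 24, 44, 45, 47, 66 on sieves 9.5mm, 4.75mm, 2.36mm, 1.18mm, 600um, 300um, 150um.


FM = sum(cumulative % retained) / 100
= 257 / 100
= 2.57

2.57


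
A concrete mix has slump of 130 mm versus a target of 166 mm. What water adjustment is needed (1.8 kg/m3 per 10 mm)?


Difference = 166 - 130 = 36 mm
Water adjustment = 36 * 1.8 / 10 = 6.5 kg/m3

6.5


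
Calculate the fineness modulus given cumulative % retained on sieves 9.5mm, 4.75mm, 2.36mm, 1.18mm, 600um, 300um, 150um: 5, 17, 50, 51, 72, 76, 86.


FM = sum(cumulative % retained) / 100
= 357 / 100
= 3.57

3.57


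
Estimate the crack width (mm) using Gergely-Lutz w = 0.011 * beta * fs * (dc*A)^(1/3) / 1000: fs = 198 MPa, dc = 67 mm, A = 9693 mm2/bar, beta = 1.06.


w = 0.011 * beta * fs * (dc * A)^(1/3) / 1000
= 0.011 * 1.06 * 198 * (67 * 9693)^(1/3) / 1000
= 0.2 mm

0.2


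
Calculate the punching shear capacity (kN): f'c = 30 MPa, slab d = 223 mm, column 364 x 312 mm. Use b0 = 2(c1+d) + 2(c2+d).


b0 = 2*(364 + 223) + 2*(312 + 223) = 2244 mm
Vc = 0.33 * sqrt(30) * 2244 * 223 / 1000
= 904.49 kN

904.49


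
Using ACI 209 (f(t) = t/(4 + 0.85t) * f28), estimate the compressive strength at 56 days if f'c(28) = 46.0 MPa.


f(56) = 56 / (4 + 0.85 * 56) * 46.0
= 56 / 51.6 * 46.0
= 49.92 MPa

49.92


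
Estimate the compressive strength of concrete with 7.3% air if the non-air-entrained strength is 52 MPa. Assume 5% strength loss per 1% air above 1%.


Strength loss = (7.3 - 1) * 5 = 31.5%
f'c = 52 * (1 - 31.5/100)
= 35.62 MPa

35.62


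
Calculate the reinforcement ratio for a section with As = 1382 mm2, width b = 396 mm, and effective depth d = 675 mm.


rho = As / (b * d)
= 1382 / (396 * 675)
= 0.0052

0.0052


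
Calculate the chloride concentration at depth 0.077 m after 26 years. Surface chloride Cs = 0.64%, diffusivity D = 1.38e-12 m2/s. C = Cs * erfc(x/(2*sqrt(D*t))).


t_seconds = 26 * 365.25 * 24 * 3600 = 820497600.0 s
arg = 0.077 / (2 * sqrt(1.38e-12 * 820497600.0))
= 1.1441
erfc(1.1441) = 0.1056
C = 0.64 * 0.1056 = 0.0676%

0.0676


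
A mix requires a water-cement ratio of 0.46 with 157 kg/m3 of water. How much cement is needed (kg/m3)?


Cement = water / (w/c)
= 157 / 0.46
= 341.3 kg/m3

341.3


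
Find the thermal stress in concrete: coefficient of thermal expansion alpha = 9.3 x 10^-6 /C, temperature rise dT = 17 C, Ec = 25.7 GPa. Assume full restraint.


sigma = alpha * dT * Ec
= 9.3e-6 * 17 * 25.7 * 1000
= 4.063 MPa

4.063


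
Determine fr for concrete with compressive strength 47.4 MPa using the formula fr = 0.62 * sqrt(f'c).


fr = 0.62 * sqrt(47.4)
= 4.269 MPa

4.269


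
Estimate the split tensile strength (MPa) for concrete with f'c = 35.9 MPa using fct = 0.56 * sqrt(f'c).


fct = 0.56 * sqrt(35.9)
= 0.56 * 5.992
= 3.355 MPa

3.355


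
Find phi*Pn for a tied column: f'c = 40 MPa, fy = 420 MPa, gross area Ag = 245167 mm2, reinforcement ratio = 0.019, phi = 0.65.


Ast = rho * Ag = 0.019 * 245167 = 4658.173 mm2
phi*Pn = 0.65 * 0.80 * (0.85 * 40 * (245167 - 4658.173) + 420 * 4658.173) / 1000
= 5269.54 kN

5269.54


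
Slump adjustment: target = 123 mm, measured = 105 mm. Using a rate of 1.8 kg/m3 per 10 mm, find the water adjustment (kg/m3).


Difference = 123 - 105 = 18 mm
Water adjustment = 18 * 1.8 / 10 = 3.2 kg/m3

3.2


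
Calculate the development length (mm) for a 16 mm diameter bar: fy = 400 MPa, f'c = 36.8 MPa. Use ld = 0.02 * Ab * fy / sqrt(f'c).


Ab = pi * 16^2 / 4 = 201.062 mm2
ld = 0.02 * 201.062 * 400 / sqrt(36.8)
= 265.2 mm

265.2


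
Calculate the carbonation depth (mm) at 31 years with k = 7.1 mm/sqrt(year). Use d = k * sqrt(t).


depth = k * sqrt(t)
= 7.1 * sqrt(31)
= 39.53 mm

39.53


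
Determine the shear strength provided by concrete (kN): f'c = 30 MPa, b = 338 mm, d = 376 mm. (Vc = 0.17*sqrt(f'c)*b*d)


Vc = 0.17 * sqrt(30) * 338 * 376 / 1000
= 118.34 kN

118.34


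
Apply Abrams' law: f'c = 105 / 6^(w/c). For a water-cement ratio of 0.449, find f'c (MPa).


f'c = 105 / 6^0.449
= 105 / 2.236
= 46.97 MPa

46.97


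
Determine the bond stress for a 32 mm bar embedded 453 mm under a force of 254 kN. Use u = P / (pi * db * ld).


u = P / (pi * db * ld)
= 254 * 1000 / (pi * 32 * 453)
= 5.577 MPa

5.577


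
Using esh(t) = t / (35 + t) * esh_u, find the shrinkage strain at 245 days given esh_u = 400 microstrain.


esh(245) = 245 / (35 + 245) * 400
= 245 / 280 * 400
= 350.0 microstrain

350.0


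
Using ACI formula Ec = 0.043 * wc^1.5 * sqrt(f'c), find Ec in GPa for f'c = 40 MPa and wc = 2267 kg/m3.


Ec = 0.043 * 2267^1.5 * sqrt(40) / 1000
= 29.35 GPa

29.35


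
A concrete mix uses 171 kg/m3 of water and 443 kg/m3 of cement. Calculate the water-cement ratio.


w/c = water / cement
w/c = 171 / 443 = 0.386

0.386


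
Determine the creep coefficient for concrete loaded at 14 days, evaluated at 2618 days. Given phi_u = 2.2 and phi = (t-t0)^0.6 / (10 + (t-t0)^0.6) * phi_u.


dt = 2618 - 14 = 2604
phi = 2604^0.6 / (10 + 2604^0.6) * 2.2
= 2.02

2.02


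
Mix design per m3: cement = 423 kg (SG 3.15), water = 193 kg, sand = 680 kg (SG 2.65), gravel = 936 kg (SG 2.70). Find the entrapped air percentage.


Vol cement = 423 / (3.15 * 1000) = 0.134286 m3
Vol water = 193 / 1000 = 0.193 m3
Vol sand = 680 / (2.65 * 1000) = 0.256604 m3
Vol gravel = 936 / (2.70 * 1000) = 0.346667 m3
Total solid + water volume = 0.930556 m3
Air = (1 - 0.930556) * 100 = 6.94%

6.94


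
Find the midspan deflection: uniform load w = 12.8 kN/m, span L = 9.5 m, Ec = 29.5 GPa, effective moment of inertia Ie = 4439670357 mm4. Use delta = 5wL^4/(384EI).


Convert: L = 9.5 m = 9500 mm, Ec = 29.5 GPa = 29500 MPa
delta = 5 * 12.8 * 9500^4 / (384 * 29500 * 4439670357)
= 10.37 mm

10.37


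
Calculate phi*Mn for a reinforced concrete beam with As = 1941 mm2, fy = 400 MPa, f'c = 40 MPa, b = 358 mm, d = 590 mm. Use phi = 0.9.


a = As * fy / (0.85 * f'c * b)
= 1941 * 400 / (0.85 * 40 * 358)
= 63.7857 mm
Mn = As * fy * (d - a/2) / 10^6
= 433.3144 kN-m
phi*Mn = 0.9 * 433.3144 = 389.98 kN-m

389.98


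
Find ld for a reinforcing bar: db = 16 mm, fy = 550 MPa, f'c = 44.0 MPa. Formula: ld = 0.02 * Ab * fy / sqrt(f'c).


Ab = pi * 16^2 / 4 = 201.062 mm2
ld = 0.02 * 201.062 * 550 / sqrt(44.0)
= 333.4 mm

333.4


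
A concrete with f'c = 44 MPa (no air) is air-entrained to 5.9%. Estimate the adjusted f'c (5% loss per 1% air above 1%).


Strength loss = (5.9 - 1) * 5 = 24.5%
f'c = 44 * (1 - 24.5/100)
= 33.22 MPa

33.22


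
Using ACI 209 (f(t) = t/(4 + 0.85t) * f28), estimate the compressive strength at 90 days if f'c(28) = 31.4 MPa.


f(90) = 90 / (4 + 0.85 * 90) * 31.4
= 90 / 80.5 * 31.4
= 35.11 MPa

35.11


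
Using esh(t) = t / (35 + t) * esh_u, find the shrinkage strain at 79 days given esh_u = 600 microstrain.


esh(79) = 79 / (35 + 79) * 600
= 79 / 114 * 600
= 415.8 microstrain

415.8


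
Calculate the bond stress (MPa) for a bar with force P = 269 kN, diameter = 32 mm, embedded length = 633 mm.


u = P / (pi * db * ld)
= 269 * 1000 / (pi * 32 * 633)
= 4.227 MPa

4.227


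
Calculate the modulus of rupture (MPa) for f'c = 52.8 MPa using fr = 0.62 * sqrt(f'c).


fr = 0.62 * sqrt(52.8)
= 4.505 MPa

4.505


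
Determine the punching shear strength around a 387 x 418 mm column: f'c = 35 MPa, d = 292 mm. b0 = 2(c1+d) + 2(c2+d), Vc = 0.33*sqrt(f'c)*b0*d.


b0 = 2*(387 + 292) + 2*(418 + 292) = 2778 mm
Vc = 0.33 * sqrt(35) * 2778 * 292 / 1000
= 1583.66 kN

1583.66


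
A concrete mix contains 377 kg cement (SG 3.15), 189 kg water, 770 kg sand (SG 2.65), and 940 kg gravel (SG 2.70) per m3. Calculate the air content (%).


Vol cement = 377 / (3.15 * 1000) = 0.119683 m3
Vol water = 189 / 1000 = 0.189 m3
Vol sand = 770 / (2.65 * 1000) = 0.290566 m3
Vol gravel = 940 / (2.70 * 1000) = 0.348148 m3
Total solid + water volume = 0.947397 m3
Air = (1 - 0.947397) * 100 = 5.26%

5.26


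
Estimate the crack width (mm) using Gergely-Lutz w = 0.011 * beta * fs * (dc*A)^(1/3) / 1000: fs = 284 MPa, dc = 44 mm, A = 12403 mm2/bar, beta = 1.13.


w = 0.011 * beta * fs * (dc * A)^(1/3) / 1000
= 0.011 * 1.13 * 284 * (44 * 12403)^(1/3) / 1000
= 0.288 mm

0.288


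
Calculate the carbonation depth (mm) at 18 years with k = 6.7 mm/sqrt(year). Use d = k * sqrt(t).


depth = k * sqrt(t)
= 6.7 * sqrt(18)
= 28.43 mm

28.43


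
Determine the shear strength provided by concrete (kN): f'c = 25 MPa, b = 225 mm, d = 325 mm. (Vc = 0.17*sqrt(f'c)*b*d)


Vc = 0.17 * sqrt(25) * 225 * 325 / 1000
= 62.16 kN

62.16


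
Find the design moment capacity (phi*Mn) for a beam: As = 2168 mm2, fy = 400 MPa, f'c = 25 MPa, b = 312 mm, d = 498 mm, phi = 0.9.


a = As * fy / (0.85 * f'c * b)
= 2168 * 400 / (0.85 * 25 * 312)
= 130.7994 mm
Mn = As * fy * (d - a/2) / 10^6
= 375.151 kN-m
phi*Mn = 0.9 * 375.151 = 337.64 kN-m

337.64


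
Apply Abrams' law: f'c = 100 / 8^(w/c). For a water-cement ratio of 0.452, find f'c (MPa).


f'c = 100 / 8^0.452
= 100 / 2.56
= 39.07 MPa

39.07


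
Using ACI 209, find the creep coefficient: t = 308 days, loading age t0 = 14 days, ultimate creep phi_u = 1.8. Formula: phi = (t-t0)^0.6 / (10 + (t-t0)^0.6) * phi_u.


dt = 308 - 14 = 294
phi = 294^0.6 / (10 + 294^0.6) * 1.8
= 1.353

1.353


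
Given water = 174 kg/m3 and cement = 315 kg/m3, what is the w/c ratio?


w/c = water / cement
w/c = 174 / 315 = 0.552

0.552


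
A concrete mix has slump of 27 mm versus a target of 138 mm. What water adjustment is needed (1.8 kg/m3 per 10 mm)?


Difference = 138 - 27 = 111 mm
Water adjustment = 111 * 1.8 / 10 = 20.0 kg/m3

20.0


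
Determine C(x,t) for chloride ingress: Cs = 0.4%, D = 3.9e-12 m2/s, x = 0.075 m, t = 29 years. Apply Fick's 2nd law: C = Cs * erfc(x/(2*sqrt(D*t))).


t_seconds = 29 * 365.25 * 24 * 3600 = 915170400.0 s
arg = 0.075 / (2 * sqrt(3.9e-12 * 915170400.0))
= 0.6277
erfc(0.6277) = 0.3747
C = 0.4 * 0.3747 = 0.1499%

0.1499


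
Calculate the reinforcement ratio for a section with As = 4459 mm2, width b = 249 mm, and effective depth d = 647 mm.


rho = As / (b * d)
= 4459 / (249 * 647)
= 0.0277

0.0277


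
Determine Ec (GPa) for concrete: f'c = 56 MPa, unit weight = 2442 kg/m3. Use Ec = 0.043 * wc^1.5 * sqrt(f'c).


Ec = 0.043 * 2442^1.5 * sqrt(56) / 1000
= 38.83 GPa

38.83


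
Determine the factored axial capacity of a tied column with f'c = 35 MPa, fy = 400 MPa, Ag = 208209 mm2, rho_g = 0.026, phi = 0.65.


Ast = rho * Ag = 0.026 * 208209 = 5413.434 mm2
phi*Pn = 0.65 * 0.80 * (0.85 * 35 * (208209 - 5413.434) + 400 * 5413.434) / 1000
= 4263.24 kN

4263.24


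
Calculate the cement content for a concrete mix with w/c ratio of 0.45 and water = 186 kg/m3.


Cement = water / (w/c)
= 186 / 0.45
= 413.3 kg/m3

413.3


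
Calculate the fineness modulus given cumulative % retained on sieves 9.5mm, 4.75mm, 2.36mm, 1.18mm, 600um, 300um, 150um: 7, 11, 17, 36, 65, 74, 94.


FM = sum(cumulative % retained) / 100
= 304 / 100
= 3.04

3.04


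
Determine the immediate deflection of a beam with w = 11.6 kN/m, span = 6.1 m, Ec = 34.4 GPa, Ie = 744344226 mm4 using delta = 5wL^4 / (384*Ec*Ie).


Convert: L = 6.1 m = 6100 mm, Ec = 34.4 GPa = 34400 MPa
delta = 5 * 11.6 * 6100^4 / (384 * 34400 * 744344226)
= 8.17 mm

8.17


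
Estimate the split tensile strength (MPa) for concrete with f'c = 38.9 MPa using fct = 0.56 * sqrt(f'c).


fct = 0.56 * sqrt(38.9)
= 0.56 * 6.237
= 3.493 MPa

3.493


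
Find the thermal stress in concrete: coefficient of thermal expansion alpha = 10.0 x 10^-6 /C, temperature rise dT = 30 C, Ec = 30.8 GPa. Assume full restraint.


sigma = alpha * dT * Ec
= 10.0e-6 * 30 * 30.8 * 1000
= 9.24 MPa

9.24


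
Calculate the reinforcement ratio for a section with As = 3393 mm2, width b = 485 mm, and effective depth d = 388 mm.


rho = As / (b * d)
= 3393 / (485 * 388)
= 0.018

0.018


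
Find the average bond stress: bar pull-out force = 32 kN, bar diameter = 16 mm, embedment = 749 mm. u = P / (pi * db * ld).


u = P / (pi * db * ld)
= 32 * 1000 / (pi * 16 * 749)
= 0.85 MPa

0.85


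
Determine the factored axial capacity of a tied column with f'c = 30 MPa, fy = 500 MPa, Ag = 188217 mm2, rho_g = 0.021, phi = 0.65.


Ast = rho * Ag = 0.021 * 188217 = 3952.557 mm2
phi*Pn = 0.65 * 0.80 * (0.85 * 30 * (188217 - 3952.557) + 500 * 3952.557) / 1000
= 3471.01 kN

3471.01


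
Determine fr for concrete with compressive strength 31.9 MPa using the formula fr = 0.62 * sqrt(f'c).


fr = 0.62 * sqrt(31.9)
= 3.502 MPa

3.502


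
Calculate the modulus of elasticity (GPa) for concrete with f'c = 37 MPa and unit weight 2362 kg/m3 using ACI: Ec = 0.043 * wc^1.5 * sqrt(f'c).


Ec = 0.043 * 2362^1.5 * sqrt(37) / 1000
= 30.03 GPa

30.03


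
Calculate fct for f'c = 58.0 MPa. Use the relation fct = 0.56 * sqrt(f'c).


fct = 0.56 * sqrt(58.0)
= 0.56 * 7.616
= 4.265 MPa

4.265


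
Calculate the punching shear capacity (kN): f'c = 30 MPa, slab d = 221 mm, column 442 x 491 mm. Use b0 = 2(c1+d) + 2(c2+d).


b0 = 2*(442 + 221) + 2*(491 + 221) = 2750 mm
Vc = 0.33 * sqrt(30) * 2750 * 221 / 1000
= 1098.5 kN

1098.5


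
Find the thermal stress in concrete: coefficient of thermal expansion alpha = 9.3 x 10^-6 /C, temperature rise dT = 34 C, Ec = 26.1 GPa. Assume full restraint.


sigma = alpha * dT * Ec
= 9.3e-6 * 34 * 26.1 * 1000
= 8.253 MPa

8.253


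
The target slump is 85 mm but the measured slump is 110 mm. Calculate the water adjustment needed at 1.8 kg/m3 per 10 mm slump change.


Difference = 85 - 110 = -25 mm
Water adjustment = -25 * 1.8 / 10 = -4.5 kg/m3

-4.5


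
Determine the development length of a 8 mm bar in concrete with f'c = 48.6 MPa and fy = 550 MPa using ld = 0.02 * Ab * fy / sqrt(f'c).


Ab = pi * 8^2 / 4 = 50.265 mm2
ld = 0.02 * 50.265 * 550 / sqrt(48.6)
= 79.3 mm

79.3


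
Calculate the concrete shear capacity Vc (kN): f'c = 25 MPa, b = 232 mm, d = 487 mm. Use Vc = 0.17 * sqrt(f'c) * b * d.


Vc = 0.17 * sqrt(25) * 232 * 487 / 1000
= 96.04 kN

96.04


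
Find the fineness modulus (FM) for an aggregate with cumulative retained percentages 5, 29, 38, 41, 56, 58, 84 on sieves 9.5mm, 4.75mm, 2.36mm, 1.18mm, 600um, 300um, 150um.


FM = sum(cumulative % retained) / 100
= 311 / 100
= 3.11

3.11


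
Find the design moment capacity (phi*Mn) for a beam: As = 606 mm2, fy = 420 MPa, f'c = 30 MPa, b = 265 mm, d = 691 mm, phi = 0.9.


a = As * fy / (0.85 * f'c * b)
= 606 * 420 / (0.85 * 30 * 265)
= 37.6648 mm
Mn = As * fy * (d - a/2) / 10^6
= 171.0801 kN-m
phi*Mn = 0.9 * 171.0801 = 153.97 kN-m

153.97


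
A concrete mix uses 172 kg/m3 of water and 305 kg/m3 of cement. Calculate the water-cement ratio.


w/c = water / cement
w/c = 172 / 305 = 0.564

0.564


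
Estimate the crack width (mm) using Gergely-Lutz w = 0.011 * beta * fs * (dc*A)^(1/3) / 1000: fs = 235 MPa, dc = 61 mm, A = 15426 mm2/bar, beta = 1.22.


w = 0.011 * beta * fs * (dc * A)^(1/3) / 1000
= 0.011 * 1.22 * 235 * (61 * 15426)^(1/3) / 1000
= 0.309 mm

0.309


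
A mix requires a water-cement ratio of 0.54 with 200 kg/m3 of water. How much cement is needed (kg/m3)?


Cement = water / (w/c)
= 200 / 0.54
= 370.4 kg/m3

370.4


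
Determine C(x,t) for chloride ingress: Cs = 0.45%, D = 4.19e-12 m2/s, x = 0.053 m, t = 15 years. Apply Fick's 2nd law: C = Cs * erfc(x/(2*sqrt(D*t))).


t_seconds = 15 * 365.25 * 24 * 3600 = 473364000.0 s
arg = 0.053 / (2 * sqrt(4.19e-12 * 473364000.0))
= 0.595
erfc(0.595) = 0.4001
C = 0.45 * 0.4001 = 0.18%

0.18


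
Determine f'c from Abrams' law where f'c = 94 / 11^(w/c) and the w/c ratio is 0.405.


f'c = 94 / 11^0.405
= 94 / 2.641
= 35.59 MPa

35.59


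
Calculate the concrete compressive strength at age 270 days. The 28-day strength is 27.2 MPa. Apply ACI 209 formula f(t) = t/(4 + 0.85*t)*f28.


f(270) = 270 / (4 + 0.85 * 270) * 27.2
= 270 / 233.5 * 27.2
= 31.45 MPa

31.45


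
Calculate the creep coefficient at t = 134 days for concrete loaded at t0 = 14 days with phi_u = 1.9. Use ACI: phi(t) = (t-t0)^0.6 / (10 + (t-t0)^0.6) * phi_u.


dt = 134 - 14 = 120
phi = 120^0.6 / (10 + 120^0.6) * 1.9
= 1.214

1.214


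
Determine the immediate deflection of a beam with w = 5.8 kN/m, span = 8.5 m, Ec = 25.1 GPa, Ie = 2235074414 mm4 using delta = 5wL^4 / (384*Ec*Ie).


Convert: L = 8.5 m = 8500 mm, Ec = 25.1 GPa = 25100 MPa
delta = 5 * 5.8 * 8500^4 / (384 * 25100 * 2235074414)
= 7.03 mm

7.03


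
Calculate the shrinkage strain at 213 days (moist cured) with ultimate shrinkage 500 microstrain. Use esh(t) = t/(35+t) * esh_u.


esh(213) = 213 / (35 + 213) * 500
= 213 / 248 * 500
= 429.4 microstrain

429.4


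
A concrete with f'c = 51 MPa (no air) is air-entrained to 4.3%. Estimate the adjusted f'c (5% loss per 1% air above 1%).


Strength loss = (4.3 - 1) * 5 = 16.5%
f'c = 51 * (1 - 16.5/100)
= 42.59 MPa

42.59


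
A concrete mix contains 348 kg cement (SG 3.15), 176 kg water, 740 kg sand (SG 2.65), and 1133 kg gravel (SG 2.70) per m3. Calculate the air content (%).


Vol cement = 348 / (3.15 * 1000) = 0.110476 m3
Vol water = 176 / 1000 = 0.176 m3
Vol sand = 740 / (2.65 * 1000) = 0.279245 m3
Vol gravel = 1133 / (2.70 * 1000) = 0.41963 m3
Total solid + water volume = 0.985351 m3
Air = (1 - 0.985351) * 100 = 1.46%

1.46


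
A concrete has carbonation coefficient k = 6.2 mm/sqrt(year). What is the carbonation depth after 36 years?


depth = k * sqrt(t)
= 6.2 * sqrt(36)
= 37.2 mm

37.2


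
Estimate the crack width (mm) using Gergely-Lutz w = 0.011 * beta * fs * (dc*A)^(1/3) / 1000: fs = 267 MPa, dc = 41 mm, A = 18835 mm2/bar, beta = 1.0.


w = 0.011 * beta * fs * (dc * A)^(1/3) / 1000
= 0.011 * 1.0 * 267 * (41 * 18835)^(1/3) / 1000
= 0.269 mm

0.269


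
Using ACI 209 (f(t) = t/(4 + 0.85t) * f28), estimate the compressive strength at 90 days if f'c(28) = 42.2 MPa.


f(90) = 90 / (4 + 0.85 * 90) * 42.2
= 90 / 80.5 * 42.2
= 47.18 MPa

47.18


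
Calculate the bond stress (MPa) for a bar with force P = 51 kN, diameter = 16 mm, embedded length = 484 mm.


u = P / (pi * db * ld)
= 51 * 1000 / (pi * 16 * 484)
= 2.096 MPa

2.096


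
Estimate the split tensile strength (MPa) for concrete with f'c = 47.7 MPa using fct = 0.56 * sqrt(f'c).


fct = 0.56 * sqrt(47.7)
= 0.56 * 6.907
= 3.868 MPa

3.868


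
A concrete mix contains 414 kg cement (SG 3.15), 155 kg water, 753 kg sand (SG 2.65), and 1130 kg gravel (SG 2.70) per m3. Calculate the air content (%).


Vol cement = 414 / (3.15 * 1000) = 0.131429 m3
Vol water = 155 / 1000 = 0.155 m3
Vol sand = 753 / (2.65 * 1000) = 0.284151 m3
Vol gravel = 1130 / (2.70 * 1000) = 0.418519 m3
Total solid + water volume = 0.989098 m3
Air = (1 - 0.989098) * 100 = 1.09%

1.09


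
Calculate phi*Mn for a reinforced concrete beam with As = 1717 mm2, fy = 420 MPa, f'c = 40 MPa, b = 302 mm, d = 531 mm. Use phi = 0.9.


a = As * fy / (0.85 * f'c * b)
= 1717 * 420 / (0.85 * 40 * 302)
= 70.2318 mm
Mn = As * fy * (d - a/2) / 10^6
= 357.6019 kN-m
phi*Mn = 0.9 * 357.6019 = 321.84 kN-m

321.84


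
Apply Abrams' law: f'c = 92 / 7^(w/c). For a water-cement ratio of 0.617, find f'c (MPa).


f'c = 92 / 7^0.617
= 92 / 3.322
= 27.69 MPa

27.69


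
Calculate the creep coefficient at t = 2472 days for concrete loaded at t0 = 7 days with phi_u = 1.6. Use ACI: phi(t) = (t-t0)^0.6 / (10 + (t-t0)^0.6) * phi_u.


dt = 2472 - 7 = 2465
phi = 2465^0.6 / (10 + 2465^0.6) * 1.6
= 1.465

1.465


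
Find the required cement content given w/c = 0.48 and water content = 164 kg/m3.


Cement = water / (w/c)
= 164 / 0.48
= 341.7 kg/m3

341.7


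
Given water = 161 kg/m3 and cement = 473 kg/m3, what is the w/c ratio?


w/c = water / cement
w/c = 161 / 473 = 0.34

0.34


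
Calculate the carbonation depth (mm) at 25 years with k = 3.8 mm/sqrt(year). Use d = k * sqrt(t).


depth = k * sqrt(t)
= 3.8 * sqrt(25)
= 19.0 mm

19.0


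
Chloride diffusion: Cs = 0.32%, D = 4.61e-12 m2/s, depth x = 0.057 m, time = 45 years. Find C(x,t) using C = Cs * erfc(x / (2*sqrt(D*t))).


t_seconds = 45 * 365.25 * 24 * 3600 = 1420092000.0 s
arg = 0.057 / (2 * sqrt(4.61e-12 * 1420092000.0))
= 0.3522
erfc(0.3522) = 0.6184
C = 0.32 * 0.6184 = 0.1979%

0.1979


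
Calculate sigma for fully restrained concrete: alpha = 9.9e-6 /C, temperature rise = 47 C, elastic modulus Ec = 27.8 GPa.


sigma = alpha * dT * Ec
= 9.9e-6 * 47 * 27.8 * 1000
= 12.935 MPa

12.935


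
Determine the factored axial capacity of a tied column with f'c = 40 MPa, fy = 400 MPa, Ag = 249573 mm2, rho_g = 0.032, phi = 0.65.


Ast = rho * Ag = 0.032 * 249573 = 7986.336 mm2
phi*Pn = 0.65 * 0.80 * (0.85 * 40 * (249573 - 7986.336) + 400 * 7986.336) / 1000
= 5932.41 kN

5932.41


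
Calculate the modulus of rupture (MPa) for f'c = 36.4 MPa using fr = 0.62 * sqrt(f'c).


fr = 0.62 * sqrt(36.4)
= 3.741 MPa

3.741


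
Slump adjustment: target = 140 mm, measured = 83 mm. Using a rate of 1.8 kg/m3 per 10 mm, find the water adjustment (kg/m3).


Difference = 140 - 83 = 57 mm
Water adjustment = 57 * 1.8 / 10 = 10.3 kg/m3

10.3


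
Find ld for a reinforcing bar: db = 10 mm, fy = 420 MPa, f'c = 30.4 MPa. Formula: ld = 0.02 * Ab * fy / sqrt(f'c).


Ab = pi * 10^2 / 4 = 78.54 mm2
ld = 0.02 * 78.54 * 420 / sqrt(30.4)
= 119.7 mm

119.7


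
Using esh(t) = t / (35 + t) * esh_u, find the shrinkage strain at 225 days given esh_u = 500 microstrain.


esh(225) = 225 / (35 + 225) * 500
= 225 / 260 * 500
= 432.7 microstrain

432.7


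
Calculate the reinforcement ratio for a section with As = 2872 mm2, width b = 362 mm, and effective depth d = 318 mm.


rho = As / (b * d)
= 2872 / (362 * 318)
= 0.0249

0.0249


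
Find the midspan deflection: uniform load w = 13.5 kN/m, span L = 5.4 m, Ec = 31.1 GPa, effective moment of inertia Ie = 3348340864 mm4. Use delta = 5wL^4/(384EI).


Convert: L = 5.4 m = 5400 mm, Ec = 31.1 GPa = 31100 MPa
delta = 5 * 13.5 * 5400^4 / (384 * 31100 * 3348340864)
= 1.44 mm

1.44


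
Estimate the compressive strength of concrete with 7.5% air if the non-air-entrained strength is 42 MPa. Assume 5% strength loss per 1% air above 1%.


Strength loss = (7.5 - 1) * 5 = 32.5%
f'c = 42 * (1 - 32.5/100)
= 28.35 MPa

28.35


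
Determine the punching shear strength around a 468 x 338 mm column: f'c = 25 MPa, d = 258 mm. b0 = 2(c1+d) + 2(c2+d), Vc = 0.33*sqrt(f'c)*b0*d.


b0 = 2*(468 + 258) + 2*(338 + 258) = 2644 mm
Vc = 0.33 * sqrt(25) * 2644 * 258 / 1000
= 1125.55 kN

1125.55


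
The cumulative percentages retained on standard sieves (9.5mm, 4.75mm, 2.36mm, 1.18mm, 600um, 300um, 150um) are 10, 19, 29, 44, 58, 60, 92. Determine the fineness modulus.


FM = sum(cumulative % retained) / 100
= 312 / 100
= 3.12

3.12


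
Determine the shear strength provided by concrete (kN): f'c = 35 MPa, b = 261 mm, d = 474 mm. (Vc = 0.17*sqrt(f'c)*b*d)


Vc = 0.17 * sqrt(35) * 261 * 474 / 1000
= 124.42 kN

124.42


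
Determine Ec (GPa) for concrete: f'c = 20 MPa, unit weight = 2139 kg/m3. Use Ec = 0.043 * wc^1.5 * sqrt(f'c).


Ec = 0.043 * 2139^1.5 * sqrt(20) / 1000
= 19.02 GPa

19.02


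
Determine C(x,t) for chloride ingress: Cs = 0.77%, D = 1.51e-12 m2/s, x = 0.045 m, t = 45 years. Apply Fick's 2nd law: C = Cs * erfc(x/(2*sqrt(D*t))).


t_seconds = 45 * 365.25 * 24 * 3600 = 1420092000.0 s
arg = 0.045 / (2 * sqrt(1.51e-12 * 1420092000.0))
= 0.4859
erfc(0.4859) = 0.492
C = 0.77 * 0.492 = 0.3788%

0.3788


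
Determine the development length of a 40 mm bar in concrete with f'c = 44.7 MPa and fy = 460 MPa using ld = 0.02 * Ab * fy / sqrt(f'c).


Ab = pi * 40^2 / 4 = 1256.637 mm2
ld = 0.02 * 1256.637 * 460 / sqrt(44.7)
= 1729.2 mm

1729.2


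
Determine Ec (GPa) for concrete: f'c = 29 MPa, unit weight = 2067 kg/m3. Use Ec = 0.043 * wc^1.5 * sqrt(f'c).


Ec = 0.043 * 2067^1.5 * sqrt(29) / 1000
= 21.76 GPa

21.76


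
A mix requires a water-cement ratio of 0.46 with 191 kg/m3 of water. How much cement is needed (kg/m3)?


Cement = water / (w/c)
= 191 / 0.46
= 415.2 kg/m3

415.2


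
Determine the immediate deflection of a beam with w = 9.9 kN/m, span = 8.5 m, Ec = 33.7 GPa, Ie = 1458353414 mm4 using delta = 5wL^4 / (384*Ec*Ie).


Convert: L = 8.5 m = 8500 mm, Ec = 33.7 GPa = 33700 MPa
delta = 5 * 9.9 * 8500^4 / (384 * 33700 * 1458353414)
= 13.69 mm

13.69


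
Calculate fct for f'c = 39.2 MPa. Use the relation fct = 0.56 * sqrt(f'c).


fct = 0.56 * sqrt(39.2)
= 0.56 * 6.261
= 3.506 MPa

3.506


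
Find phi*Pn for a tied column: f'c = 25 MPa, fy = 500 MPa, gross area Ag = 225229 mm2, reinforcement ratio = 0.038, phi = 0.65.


Ast = rho * Ag = 0.038 * 225229 = 8558.702 mm2
phi*Pn = 0.65 * 0.80 * (0.85 * 25 * (225229 - 8558.702) + 500 * 8558.702) / 1000
= 4619.47 kN

4619.47


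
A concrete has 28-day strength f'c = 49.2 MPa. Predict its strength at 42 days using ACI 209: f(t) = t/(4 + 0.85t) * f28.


f(42) = 42 / (4 + 0.85 * 42) * 49.2
= 42 / 39.7 * 49.2
= 52.05 MPa

52.05


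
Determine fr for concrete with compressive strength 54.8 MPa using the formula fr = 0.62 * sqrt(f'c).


fr = 0.62 * sqrt(54.8)
= 4.59 MPa

4.59


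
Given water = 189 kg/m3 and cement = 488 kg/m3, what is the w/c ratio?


w/c = water / cement
w/c = 189 / 488 = 0.387

0.387


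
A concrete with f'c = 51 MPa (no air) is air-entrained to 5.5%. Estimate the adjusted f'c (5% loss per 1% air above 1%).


Strength loss = (5.5 - 1) * 5 = 22.5%
f'c = 51 * (1 - 22.5/100)
= 39.52 MPa

39.52


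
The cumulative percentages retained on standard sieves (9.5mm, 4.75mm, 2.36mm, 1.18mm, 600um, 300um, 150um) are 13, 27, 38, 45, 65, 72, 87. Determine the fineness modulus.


FM = sum(cumulative % retained) / 100
= 347 / 100
= 3.47

3.47


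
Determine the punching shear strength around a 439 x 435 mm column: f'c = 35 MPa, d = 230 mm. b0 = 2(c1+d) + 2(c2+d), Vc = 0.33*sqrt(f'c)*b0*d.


b0 = 2*(439 + 230) + 2*(435 + 230) = 2668 mm
Vc = 0.33 * sqrt(35) * 2668 * 230 / 1000
= 1198.01 kN

1198.01


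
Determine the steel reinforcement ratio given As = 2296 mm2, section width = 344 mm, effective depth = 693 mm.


rho = As / (b * d)
= 2296 / (344 * 693)
= 0.0096

0.0096


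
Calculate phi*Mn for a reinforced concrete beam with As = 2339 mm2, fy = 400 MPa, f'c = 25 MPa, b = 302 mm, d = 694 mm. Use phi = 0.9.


a = As * fy / (0.85 * f'c * b)
= 2339 * 400 / (0.85 * 25 * 302)
= 145.7889 mm
Mn = As * fy * (d - a/2) / 10^6
= 581.1064 kN-m
phi*Mn = 0.9 * 581.1064 = 523.0 kN-m

523.0


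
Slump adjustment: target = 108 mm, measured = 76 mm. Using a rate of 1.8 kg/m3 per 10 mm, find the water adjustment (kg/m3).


Difference = 108 - 76 = 32 mm
Water adjustment = 32 * 1.8 / 10 = 5.8 kg/m3

5.8


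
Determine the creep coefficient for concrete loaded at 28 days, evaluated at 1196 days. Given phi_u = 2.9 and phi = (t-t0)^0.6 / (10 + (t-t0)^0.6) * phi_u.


dt = 1196 - 28 = 1168
phi = 1168^0.6 / (10 + 1168^0.6) * 2.9
= 2.534

2.534


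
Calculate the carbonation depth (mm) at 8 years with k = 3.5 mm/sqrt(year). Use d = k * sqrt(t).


depth = k * sqrt(t)
= 3.5 * sqrt(8)
= 9.9 mm

9.9


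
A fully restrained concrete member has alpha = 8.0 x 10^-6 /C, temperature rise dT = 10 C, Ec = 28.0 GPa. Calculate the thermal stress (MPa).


sigma = alpha * dT * Ec
= 8.0e-6 * 10 * 28.0 * 1000
= 2.24 MPa

2.24


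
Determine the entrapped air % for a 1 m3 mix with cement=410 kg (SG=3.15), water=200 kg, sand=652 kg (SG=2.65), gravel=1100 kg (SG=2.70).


Vol cement = 410 / (3.15 * 1000) = 0.130159 m3
Vol water = 200 / 1000 = 0.2 m3
Vol sand = 652 / (2.65 * 1000) = 0.246038 m3
Vol gravel = 1100 / (2.70 * 1000) = 0.407407 m3
Total solid + water volume = 0.983604 m3
Air = (1 - 0.983604) * 100 = 1.64%

1.64


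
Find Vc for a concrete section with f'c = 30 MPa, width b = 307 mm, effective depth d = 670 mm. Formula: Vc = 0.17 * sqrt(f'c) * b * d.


Vc = 0.17 * sqrt(30) * 307 * 670 / 1000
= 191.52 kN

191.52


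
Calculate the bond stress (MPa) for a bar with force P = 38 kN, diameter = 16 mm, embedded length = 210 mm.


u = P / (pi * db * ld)
= 38 * 1000 / (pi * 16 * 210)
= 3.6 MPa

3.6


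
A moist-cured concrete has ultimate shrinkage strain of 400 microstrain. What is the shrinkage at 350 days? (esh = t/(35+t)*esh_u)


esh(350) = 350 / (35 + 350) * 400
= 350 / 385 * 400
= 363.6 microstrain

363.6


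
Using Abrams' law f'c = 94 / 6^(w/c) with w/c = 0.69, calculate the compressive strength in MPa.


f'c = 94 / 6^0.69
= 94 / 3.443
= 27.3 MPa

27.3


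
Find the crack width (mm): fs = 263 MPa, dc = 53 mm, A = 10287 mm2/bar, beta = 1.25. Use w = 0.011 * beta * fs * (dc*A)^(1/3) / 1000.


w = 0.011 * beta * fs * (dc * A)^(1/3) / 1000
= 0.011 * 1.25 * 263 * (53 * 10287)^(1/3) / 1000
= 0.295 mm

0.295


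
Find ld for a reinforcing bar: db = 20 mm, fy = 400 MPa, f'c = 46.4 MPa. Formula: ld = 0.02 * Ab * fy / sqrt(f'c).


Ab = pi * 20^2 / 4 = 314.159 mm2
ld = 0.02 * 314.159 * 400 / sqrt(46.4)
= 369.0 mm

369.0


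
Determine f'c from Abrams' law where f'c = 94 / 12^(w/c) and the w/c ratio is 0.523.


f'c = 94 / 12^0.523
= 94 / 3.668
= 25.63 MPa

25.63


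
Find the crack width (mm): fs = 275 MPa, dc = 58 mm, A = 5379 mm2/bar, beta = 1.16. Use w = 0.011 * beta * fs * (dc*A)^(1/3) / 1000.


w = 0.011 * beta * fs * (dc * A)^(1/3) / 1000
= 0.011 * 1.16 * 275 * (58 * 5379)^(1/3) / 1000
= 0.238 mm

0.238


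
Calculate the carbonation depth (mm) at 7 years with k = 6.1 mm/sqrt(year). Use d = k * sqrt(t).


depth = k * sqrt(t)
= 6.1 * sqrt(7)
= 16.14 mm

16.14


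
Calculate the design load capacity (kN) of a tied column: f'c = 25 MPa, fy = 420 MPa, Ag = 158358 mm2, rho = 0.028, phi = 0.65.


Ast = rho * Ag = 0.028 * 158358 = 4434.024 mm2
phi*Pn = 0.65 * 0.80 * (0.85 * 25 * (158358 - 4434.024) + 420 * 4434.024) / 1000
= 2669.25 kN

2669.25


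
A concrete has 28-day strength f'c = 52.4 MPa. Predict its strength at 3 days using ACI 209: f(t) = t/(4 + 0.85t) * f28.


f(3) = 3 / (4 + 0.85 * 3) * 52.4
= 3 / 6.55 * 52.4
= 24.0 MPa

24.0


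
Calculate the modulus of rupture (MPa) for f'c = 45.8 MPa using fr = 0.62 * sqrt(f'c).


fr = 0.62 * sqrt(45.8)
= 4.196 MPa

4.196


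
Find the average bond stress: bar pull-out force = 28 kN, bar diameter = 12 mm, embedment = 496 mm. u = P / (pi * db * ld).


u = P / (pi * db * ld)
= 28 * 1000 / (pi * 12 * 496)
= 1.497 MPa

1.497


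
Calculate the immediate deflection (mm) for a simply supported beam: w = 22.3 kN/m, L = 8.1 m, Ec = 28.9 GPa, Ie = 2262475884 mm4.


Convert: L = 8.1 m = 8100 mm, Ec = 28.9 GPa = 28900 MPa
delta = 5 * 22.3 * 8100^4 / (384 * 28900 * 2262475884)
= 19.12 mm

19.12


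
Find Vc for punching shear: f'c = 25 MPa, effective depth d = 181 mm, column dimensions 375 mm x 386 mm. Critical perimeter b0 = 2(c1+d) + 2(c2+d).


b0 = 2*(375 + 181) + 2*(386 + 181) = 2246 mm
Vc = 0.33 * sqrt(25) * 2246 * 181 / 1000
= 670.77 kN

670.77


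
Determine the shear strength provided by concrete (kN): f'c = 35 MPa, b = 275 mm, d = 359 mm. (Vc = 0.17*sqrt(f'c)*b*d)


Vc = 0.17 * sqrt(35) * 275 * 359 / 1000
= 99.29 kN

99.29


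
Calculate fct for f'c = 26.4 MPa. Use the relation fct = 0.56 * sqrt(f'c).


fct = 0.56 * sqrt(26.4)
= 0.56 * 5.138
= 2.877 MPa

2.877


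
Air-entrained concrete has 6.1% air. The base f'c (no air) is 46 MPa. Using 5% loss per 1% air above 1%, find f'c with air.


Strength loss = (6.1 - 1) * 5 = 25.5%
f'c = 46 * (1 - 25.5/100)
= 34.27 MPa

34.27


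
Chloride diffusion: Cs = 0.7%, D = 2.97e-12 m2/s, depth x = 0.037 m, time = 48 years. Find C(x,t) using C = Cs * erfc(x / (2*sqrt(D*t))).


t_seconds = 48 * 365.25 * 24 * 3600 = 1514764800.0 s
arg = 0.037 / (2 * sqrt(2.97e-12 * 1514764800.0))
= 0.2758
erfc(0.2758) = 0.6965
C = 0.7 * 0.6965 = 0.4875%

0.4875


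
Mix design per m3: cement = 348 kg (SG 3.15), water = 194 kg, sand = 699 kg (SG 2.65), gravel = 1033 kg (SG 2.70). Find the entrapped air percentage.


Vol cement = 348 / (3.15 * 1000) = 0.110476 m3
Vol water = 194 / 1000 = 0.194 m3
Vol sand = 699 / (2.65 * 1000) = 0.263774 m3
Vol gravel = 1033 / (2.70 * 1000) = 0.382593 m3
Total solid + water volume = 0.950842 m3
Air = (1 - 0.950842) * 100 = 4.92%

4.92
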